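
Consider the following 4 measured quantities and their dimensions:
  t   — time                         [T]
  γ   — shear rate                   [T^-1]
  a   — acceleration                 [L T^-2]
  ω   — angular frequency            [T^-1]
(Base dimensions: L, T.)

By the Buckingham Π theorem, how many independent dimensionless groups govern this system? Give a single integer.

Dimensional matrix (L×T by t×γ×a×ω):
  L: [ 0  0  1  0]
  T: [ 1 -1 -2 -1]
Echelon form has 2 nonzero rows (pivots: t,a)
4 vars − rank 2 = 2 Π groups

2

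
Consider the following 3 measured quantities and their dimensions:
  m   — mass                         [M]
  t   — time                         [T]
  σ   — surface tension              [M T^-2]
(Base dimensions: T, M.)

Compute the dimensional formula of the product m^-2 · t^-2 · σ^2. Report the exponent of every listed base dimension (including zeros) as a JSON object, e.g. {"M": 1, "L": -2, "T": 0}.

Write exponents as rows T,M / cols m,t,σ:
  T: [ 0  1 -2]
  M: [ 1  0  1]
  [T]: (-2)·0+(-2)·1+(2)·-2 = -6
  [M]: (-2)·1+(-2)·0+(2)·1 = 0
⇒ T^-6

{"T": -6, "M": 0}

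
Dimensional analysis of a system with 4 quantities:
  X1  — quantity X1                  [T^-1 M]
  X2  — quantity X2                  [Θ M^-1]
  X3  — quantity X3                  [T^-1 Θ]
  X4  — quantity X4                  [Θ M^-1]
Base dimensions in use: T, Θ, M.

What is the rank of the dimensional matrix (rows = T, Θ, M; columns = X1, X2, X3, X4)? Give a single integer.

2

Dimensional matrix (T×Θ×M by X1×X2×X3×X4):
  T: [-1  0 -1  0]
  Θ: [ 0  1  1  1]
  M: [ 1 -1  0 -1]
Echelon form has 2 nonzero rows (pivots: X1,X2)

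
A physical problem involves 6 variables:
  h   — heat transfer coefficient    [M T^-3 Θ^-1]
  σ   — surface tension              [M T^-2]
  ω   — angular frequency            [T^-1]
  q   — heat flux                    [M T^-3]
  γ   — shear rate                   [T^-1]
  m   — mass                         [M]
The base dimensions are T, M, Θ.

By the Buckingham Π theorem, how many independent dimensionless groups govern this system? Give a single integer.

3

Exponent matrix [T,M,Θ] × [h,σ,ω,q,γ,m]:
  T: [-3 -2 -1 -3 -1  0]
  M: [ 1  1  0  1  0  1]
  Θ: [-1  0  0  0  0  0]
Echelon form has 3 nonzero rows (pivots: h,σ,ω)
6 vars − rank 3 = 3 Π groups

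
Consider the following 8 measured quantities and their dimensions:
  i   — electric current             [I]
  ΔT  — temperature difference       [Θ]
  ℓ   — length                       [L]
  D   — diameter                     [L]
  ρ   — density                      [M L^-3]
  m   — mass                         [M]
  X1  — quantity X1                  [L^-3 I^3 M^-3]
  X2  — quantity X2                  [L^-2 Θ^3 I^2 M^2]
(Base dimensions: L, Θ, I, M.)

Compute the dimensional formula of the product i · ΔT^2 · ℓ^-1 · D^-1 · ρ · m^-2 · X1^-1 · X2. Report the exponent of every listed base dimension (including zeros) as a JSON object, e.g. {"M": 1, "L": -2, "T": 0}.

Write exponents as rows L,Θ,I,M / cols i,ΔT,ℓ,D,ρ,m,X1,X2:
  L: [ 0  0  1  1 -3  0 -3 -2]
  Θ: [ 0  1  0  0  0  0  0  3]
  I: [ 1  0  0  0  0  0  3  2]
  M: [ 0  0  0  0  1  1 -3  2]
  [L]: (1)·0+(2)·0+(-1)·1+(-1)·1+(1)·-3+(-2)·0+(-1)·-3+(1)·-2 = -4
  [Θ]: (1)·0+(2)·1+(-1)·0+(-1)·0+(1)·0+(-2)·0+(-1)·0+(1)·3 = 5
  [I]: (1)·1+(2)·0+(-1)·0+(-1)·0+(1)·0+(-2)·0+(-1)·3+(1)·2 = 0
  [M]: (1)·0+(2)·0+(-1)·0+(-1)·0+(1)·1+(-2)·1+(-1)·-3+(1)·2 = 4
⇒ L^-4 Θ^5 M^4

{"L": -4, "Θ": 5, "I": 0, "M": 4}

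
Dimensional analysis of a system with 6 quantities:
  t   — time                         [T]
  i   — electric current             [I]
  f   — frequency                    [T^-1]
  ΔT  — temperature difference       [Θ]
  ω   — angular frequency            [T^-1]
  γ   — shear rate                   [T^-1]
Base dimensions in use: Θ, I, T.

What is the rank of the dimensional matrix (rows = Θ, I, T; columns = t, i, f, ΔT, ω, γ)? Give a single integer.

Write exponents as rows Θ,I,T / cols t,i,f,ΔT,ω,γ:
  Θ: [ 0  0  0  1  0  0]
  I: [ 0  1  0  0  0  0]
  T: [ 1  0 -1  0 -1 -1]
RREF → pivots at {t,i,ΔT} ⇒ r = 3

3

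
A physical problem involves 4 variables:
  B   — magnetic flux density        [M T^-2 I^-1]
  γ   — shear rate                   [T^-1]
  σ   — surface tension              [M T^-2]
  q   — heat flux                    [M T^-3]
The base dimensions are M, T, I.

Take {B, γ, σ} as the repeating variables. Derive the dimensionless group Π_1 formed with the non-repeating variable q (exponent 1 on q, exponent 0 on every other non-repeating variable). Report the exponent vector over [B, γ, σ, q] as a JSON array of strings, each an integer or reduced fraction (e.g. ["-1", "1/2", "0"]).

["0", "-1", "-1", "1"]

Write exponents as rows M,T,I / cols B,γ,σ,q:
  M: [ 1  0  1  1]
  T: [-2 -1 -2 -3]
  I: [-1  0  0  0]
RREF → pivots at {B,γ,σ} ⇒ r = 3
Pivot set = {B,γ,σ}, free = {q}
RREF:
  r0: [   1    0    0    0]
  r1: [   0    1    0    1]
  r2: [   0    0    1    1]
Fix exponent of q at 1; solve each RREF row for its pivot's exponent:
  r0: exp(B) + (0)·1 = 0 ⇒ exp(B) = 0
  r1: exp(γ) + (1)·1 = 0 ⇒ exp(γ) = -1
  r2: exp(σ) + (1)·1 = 0 ⇒ exp(σ) = -1
Π_1 = γ^-1 · σ^-1 · q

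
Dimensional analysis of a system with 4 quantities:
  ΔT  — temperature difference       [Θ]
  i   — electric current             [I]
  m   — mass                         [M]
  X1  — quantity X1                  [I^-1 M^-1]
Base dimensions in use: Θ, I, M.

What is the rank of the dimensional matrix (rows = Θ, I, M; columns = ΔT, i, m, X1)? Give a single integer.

Write exponents as rows Θ,I,M / cols ΔT,i,m,X1:
  Θ: [ 1  0  0  0]
  I: [ 0  1  0 -1]
  M: [ 0  0  1 -1]
RREF → pivots at {ΔT,i,m} ⇒ r = 3

3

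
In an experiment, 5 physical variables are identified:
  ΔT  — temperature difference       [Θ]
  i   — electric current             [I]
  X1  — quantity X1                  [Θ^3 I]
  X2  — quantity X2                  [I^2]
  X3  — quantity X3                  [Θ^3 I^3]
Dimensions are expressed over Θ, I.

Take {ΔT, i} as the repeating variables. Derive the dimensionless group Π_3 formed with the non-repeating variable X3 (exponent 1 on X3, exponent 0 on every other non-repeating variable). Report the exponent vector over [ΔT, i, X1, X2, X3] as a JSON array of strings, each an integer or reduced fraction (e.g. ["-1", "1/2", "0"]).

["-3", "-3", "0", "0", "1"]

Dimensional matrix (Θ×I by ΔT×i×X1×X2×X3):
  Θ: [ 1  0  3  0  3]
  I: [ 0  1  1  2  3]
RREF → pivots at {ΔT,i} ⇒ r = 2
Repeat: ΔT,i; free: X1,X2,X3
RREF:
  r0: [   1    0    3    0    3]
  r1: [   0    1    1    2    3]
Fix exponent of X3 at 1, X1 at 0, X2 at 0; solve each RREF row for its pivot's exponent:
  r0: exp(ΔT) + (3)·1 = 0 ⇒ exp(ΔT) = -3
  r1: exp(i) + (3)·1 = 0 ⇒ exp(i) = -3
Π_3 = ΔT^-3 · i^-3 · X3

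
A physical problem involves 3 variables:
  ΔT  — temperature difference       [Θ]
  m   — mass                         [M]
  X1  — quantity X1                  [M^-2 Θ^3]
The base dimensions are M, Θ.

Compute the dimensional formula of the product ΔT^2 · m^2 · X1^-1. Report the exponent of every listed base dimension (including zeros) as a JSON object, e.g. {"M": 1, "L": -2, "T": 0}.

Write exponents as rows M,Θ / cols ΔT,m,X1:
  M: [ 0  1 -2]
  Θ: [ 1  0  3]
  [M]: (2)·0+(2)·1+(-1)·-2 = 4
  [Θ]: (2)·1+(2)·0+(-1)·3 = -1
⇒ M^4 Θ^-1

{"M": 4, "Θ": -1}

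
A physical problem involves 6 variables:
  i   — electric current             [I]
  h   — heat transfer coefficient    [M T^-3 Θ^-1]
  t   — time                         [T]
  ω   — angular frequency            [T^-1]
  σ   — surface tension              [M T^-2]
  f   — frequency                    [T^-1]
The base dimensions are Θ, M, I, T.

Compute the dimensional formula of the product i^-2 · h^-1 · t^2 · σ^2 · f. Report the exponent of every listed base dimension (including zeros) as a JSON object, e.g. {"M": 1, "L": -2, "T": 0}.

Exponent matrix [Θ,M,I,T] × [i,h,t,ω,σ,f]:
  Θ: [ 0 -1  0  0  0  0]
  M: [ 0  1  0  0  1  0]
  I: [ 1  0  0  0  0  0]
  T: [ 0 -3  1 -1 -2 -1]
  [Θ]: (-2)·0+(-1)·-1+(2)·0+(2)·0+(1)·0 = 1
  [M]: (-2)·0+(-1)·1+(2)·0+(2)·1+(1)·0 = 1
  [I]: (-2)·1+(-1)·0+(2)·0+(2)·0+(1)·0 = -2
  [T]: (-2)·0+(-1)·-3+(2)·1+(2)·-2+(1)·-1 = 0
⇒ Θ M I^-2

{"Θ": 1, "M": 1, "I": -2, "T": 0}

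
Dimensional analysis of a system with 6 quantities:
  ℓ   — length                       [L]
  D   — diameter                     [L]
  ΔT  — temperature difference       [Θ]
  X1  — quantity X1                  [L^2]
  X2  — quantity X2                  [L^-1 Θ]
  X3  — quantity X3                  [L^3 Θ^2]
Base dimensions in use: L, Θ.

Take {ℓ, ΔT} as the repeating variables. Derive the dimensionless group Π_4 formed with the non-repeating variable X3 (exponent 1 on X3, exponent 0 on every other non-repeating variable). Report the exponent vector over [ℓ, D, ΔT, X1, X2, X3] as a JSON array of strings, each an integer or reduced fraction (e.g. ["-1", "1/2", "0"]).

["-3", "0", "-2", "0", "0", "1"]

Write exponents as rows L,Θ / cols ℓ,D,ΔT,X1,X2,X3:
  L: [ 1  1  0  2 -1  3]
  Θ: [ 0  0  1  0  1  2]
Echelon form has 2 nonzero rows (pivots: ℓ,ΔT)
Pivot set = {ℓ,ΔT}, free = {D,X1,X2,X3}
RREF:
  r0: [   1    1    0    2   -1    3]
  r1: [   0    0    1    0    1    2]
Fix exponent of X3 at 1, D at 0, X1 at 0, X2 at 0; solve each RREF row for its pivot's exponent:
  r0: exp(ℓ) + (3)·1 = 0 ⇒ exp(ℓ) = -3
  r1: exp(ΔT) + (2)·1 = 0 ⇒ exp(ΔT) = -2
Π_4 = ℓ^-3 · ΔT^-2 · X3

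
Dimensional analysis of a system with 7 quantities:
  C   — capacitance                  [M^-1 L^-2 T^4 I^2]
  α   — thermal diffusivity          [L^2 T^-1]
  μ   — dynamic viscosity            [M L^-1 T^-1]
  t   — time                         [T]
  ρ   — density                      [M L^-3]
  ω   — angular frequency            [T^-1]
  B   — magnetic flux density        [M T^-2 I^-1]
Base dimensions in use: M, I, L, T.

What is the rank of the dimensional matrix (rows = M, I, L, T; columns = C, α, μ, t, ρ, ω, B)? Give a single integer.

4

Dimensional matrix (M×I×L×T by C×α×μ×t×ρ×ω×B):
  M: [-1  0  1  0  1  0  1]
  I: [ 2  0  0  0  0  0 -1]
  L: [-2  2 -1  0 -3  0  0]
  T: [ 4 -1 -1  1  0 -1 -2]
Echelon form has 4 nonzero rows (pivots: C,α,μ,t)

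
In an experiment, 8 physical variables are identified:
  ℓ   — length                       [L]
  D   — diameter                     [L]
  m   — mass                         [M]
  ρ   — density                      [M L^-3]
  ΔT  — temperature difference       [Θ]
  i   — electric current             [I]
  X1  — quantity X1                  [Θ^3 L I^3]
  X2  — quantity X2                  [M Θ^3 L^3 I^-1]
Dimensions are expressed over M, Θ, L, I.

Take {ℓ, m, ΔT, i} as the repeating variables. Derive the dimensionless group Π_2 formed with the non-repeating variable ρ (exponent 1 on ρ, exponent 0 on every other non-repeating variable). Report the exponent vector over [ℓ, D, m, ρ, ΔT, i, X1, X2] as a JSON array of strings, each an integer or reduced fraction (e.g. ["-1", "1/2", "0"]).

["3", "0", "-1", "1", "0", "0", "0", "0"]

Dimensional matrix (M×Θ×L×I by ℓ×D×m×ρ×ΔT×i×X1×X2):
  M: [ 0  0  1  1  0  0  0  1]
  Θ: [ 0  0  0  0  1  0  3  3]
  L: [ 1  1  0 -3  0  0  1  3]
  I: [ 0  0  0  0  0  1  3 -1]
Echelon form has 4 nonzero rows (pivots: ℓ,m,ΔT,i)
Pivot set = {ℓ,m,ΔT,i}, free = {D,ρ,X1,X2}
RREF:
  r0: [   1    1    0   -3    0    0    1    3]
  r1: [   0    0    1    1    0    0    0    1]
  r2: [   0    0    0    0    1    0    3    3]
  r3: [   0    0    0    0    0    1    3   -1]
Fix exponent of ρ at 1, D at 0, X1 at 0, X2 at 0; solve each RREF row for its pivot's exponent:
  r0: exp(ℓ) + (-3)·1 = 0 ⇒ exp(ℓ) = 3
  r1: exp(m) + (1)·1 = 0 ⇒ exp(m) = -1
  r2: exp(ΔT) + (0)·1 = 0 ⇒ exp(ΔT) = 0
  r3: exp(i) + (0)·1 = 0 ⇒ exp(i) = 0
Π_2 = ℓ^3 · m^-1 · ρ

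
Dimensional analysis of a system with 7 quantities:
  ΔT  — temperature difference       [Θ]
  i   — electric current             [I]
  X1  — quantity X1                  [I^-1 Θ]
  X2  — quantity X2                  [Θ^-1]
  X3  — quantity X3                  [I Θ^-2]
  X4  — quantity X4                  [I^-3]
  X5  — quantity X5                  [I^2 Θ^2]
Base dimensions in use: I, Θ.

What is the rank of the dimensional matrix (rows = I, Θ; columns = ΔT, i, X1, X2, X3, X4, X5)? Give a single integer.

2

Write exponents as rows I,Θ / cols ΔT,i,X1,X2,X3,X4,X5:
  I: [ 0  1 -1  0  1 -3  2]
  Θ: [ 1  0  1 -1 -2  0  2]
Row reduction gives pivot columns ΔT,i; rank = 2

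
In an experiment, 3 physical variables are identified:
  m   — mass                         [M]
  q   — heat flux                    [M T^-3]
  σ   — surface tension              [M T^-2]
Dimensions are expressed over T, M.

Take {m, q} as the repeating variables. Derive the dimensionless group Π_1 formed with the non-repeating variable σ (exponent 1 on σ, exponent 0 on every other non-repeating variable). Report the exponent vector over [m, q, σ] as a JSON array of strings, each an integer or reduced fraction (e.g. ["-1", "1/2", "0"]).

["-1/3", "-2/3", "1"]

Dimensional matrix (T×M by m×q×σ):
  T: [ 0 -3 -2]
  M: [ 1  1  1]
Row reduction gives pivot columns m,q; rank = 2
Pivot set = {m,q}, free = {σ}
RREF:
  r0: [   1    0  1/3]
  r1: [   0    1  2/3]
Fix exponent of σ at 1; solve each RREF row for its pivot's exponent:
  r0: exp(m) + (1/3)·1 = 0 ⇒ exp(m) = -1/3
  r1: exp(q) + (2/3)·1 = 0 ⇒ exp(q) = -2/3
Π_1 = m^(-1/3) · q^(-2/3) · σ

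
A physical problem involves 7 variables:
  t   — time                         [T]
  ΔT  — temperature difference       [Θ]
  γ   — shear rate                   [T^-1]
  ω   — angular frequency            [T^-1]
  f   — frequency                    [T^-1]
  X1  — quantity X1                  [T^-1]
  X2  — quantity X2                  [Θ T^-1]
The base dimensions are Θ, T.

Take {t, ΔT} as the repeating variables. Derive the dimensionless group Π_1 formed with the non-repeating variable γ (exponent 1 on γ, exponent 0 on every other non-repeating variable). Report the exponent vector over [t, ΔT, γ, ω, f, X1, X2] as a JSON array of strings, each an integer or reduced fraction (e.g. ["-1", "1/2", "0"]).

["1", "0", "1", "0", "0", "0", "0"]

Exponent matrix [Θ,T] × [t,ΔT,γ,ω,f,X1,X2]:
  Θ: [ 0  1  0  0  0  0  1]
  T: [ 1  0 -1 -1 -1 -1 -1]
Echelon form has 2 nonzero rows (pivots: t,ΔT)
Pivot set = {t,ΔT}, free = {γ,ω,f,X1,X2}
RREF:
  r0: [   1    0   -1   -1   -1   -1   -1]
  r1: [   0    1    0    0    0    0    1]
Fix exponent of γ at 1, ω at 0, f at 0, X1 at 0, X2 at 0; solve each RREF row for its pivot's exponent:
  r0: exp(t) + (-1)·1 = 0 ⇒ exp(t) = 1
  r1: exp(ΔT) + (0)·1 = 0 ⇒ exp(ΔT) = 0
Π_1 = t · γ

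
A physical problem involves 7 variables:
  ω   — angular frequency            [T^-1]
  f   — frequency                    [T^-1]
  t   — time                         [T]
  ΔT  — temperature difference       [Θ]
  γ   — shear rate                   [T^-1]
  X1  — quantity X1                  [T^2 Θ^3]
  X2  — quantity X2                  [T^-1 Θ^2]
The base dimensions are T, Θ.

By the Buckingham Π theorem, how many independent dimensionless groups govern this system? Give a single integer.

Exponent matrix [T,Θ] × [ω,f,t,ΔT,γ,X1,X2]:
  T: [-1 -1  1  0 -1  2 -1]
  Θ: [ 0  0  0  1  0  3  2]
Row reduction gives pivot columns ω,ΔT; rank = 2
n=7, r=2 ⇒ 5 dimensionless groups

5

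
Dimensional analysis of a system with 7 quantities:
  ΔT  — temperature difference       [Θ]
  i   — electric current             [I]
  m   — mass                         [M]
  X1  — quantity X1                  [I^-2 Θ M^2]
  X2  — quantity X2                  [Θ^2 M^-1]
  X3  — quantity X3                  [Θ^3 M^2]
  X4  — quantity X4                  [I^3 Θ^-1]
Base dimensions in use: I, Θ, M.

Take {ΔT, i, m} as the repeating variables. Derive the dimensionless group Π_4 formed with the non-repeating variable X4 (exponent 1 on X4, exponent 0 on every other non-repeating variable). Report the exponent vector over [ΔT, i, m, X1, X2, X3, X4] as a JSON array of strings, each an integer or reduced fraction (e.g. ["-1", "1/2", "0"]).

["1", "-3", "0", "0", "0", "0", "1"]

Dimensional matrix (I×Θ×M by ΔT×i×m×X1×X2×X3×X4):
  I: [ 0  1  0 -2  0  0  3]
  Θ: [ 1  0  0  1  2  3 -1]
  M: [ 0  0  1  2 -1  2  0]
Echelon form has 3 nonzero rows (pivots: ΔT,i,m)
Repeat: ΔT,i,m; free: X1,X2,X3,X4
RREF:
  r0: [   1    0    0    1    2    3   -1]
  r1: [   0    1    0   -2    0    0    3]
  r2: [   0    0    1    2   -1    2    0]
Fix exponent of X4 at 1, X1 at 0, X2 at 0, X3 at 0; solve each RREF row for its pivot's exponent:
  r0: exp(ΔT) + (-1)·1 = 0 ⇒ exp(ΔT) = 1
  r1: exp(i) + (3)·1 = 0 ⇒ exp(i) = -3
  r2: exp(m) + (0)·1 = 0 ⇒ exp(m) = 0
Π_4 = ΔT · i^-3 · X4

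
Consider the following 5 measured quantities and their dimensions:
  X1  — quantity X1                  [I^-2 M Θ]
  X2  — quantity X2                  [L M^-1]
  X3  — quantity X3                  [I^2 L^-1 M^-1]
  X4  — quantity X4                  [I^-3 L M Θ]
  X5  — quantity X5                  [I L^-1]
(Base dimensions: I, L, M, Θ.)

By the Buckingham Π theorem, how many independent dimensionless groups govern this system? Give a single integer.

2

Write exponents as rows I,L,M,Θ / cols X1,X2,X3,X4,X5:
  I: [-2  0  2 -3  1]
  L: [ 0  1 -1  1 -1]
  M: [ 1 -1 -1  1  0]
  Θ: [ 1  0  0  1  0]
RREF → pivots at {X1,X2,X3} ⇒ r = 3
5 vars − rank 3 = 2 Π groups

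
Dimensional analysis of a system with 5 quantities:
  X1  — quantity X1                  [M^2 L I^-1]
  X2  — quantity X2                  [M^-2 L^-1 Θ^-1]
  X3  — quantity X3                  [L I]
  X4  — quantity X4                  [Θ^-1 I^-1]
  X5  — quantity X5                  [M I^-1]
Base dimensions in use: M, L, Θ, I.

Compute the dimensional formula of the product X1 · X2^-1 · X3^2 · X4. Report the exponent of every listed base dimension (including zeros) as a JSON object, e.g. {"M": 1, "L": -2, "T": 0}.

Write exponents as rows M,L,Θ,I / cols X1,X2,X3,X4,X5:
  M: [ 2 -2  0  0  1]
  L: [ 1 -1  1  0  0]
  Θ: [ 0 -1  0 -1  0]
  I: [-1  0  1 -1 -1]
  [M]: (1)·2+(-1)·-2+(2)·0+(1)·0 = 4
  [L]: (1)·1+(-1)·-1+(2)·1+(1)·0 = 4
  [Θ]: (1)·0+(-1)·-1+(2)·0+(1)·-1 = 0
  [I]: (1)·-1+(-1)·0+(2)·1+(1)·-1 = 0
⇒ M^4 L^4

{"M": 4, "L": 4, "Θ": 0, "I": 0}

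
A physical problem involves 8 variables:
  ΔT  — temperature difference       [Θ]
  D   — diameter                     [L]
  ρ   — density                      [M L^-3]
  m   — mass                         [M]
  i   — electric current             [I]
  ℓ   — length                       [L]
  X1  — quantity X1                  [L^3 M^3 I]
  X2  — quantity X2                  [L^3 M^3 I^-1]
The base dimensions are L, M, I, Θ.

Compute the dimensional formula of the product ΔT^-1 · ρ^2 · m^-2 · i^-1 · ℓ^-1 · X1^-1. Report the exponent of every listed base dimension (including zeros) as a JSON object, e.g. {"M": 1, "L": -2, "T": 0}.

Dimensional matrix (L×M×I×Θ by ΔT×D×ρ×m×i×ℓ×X1×X2):
  L: [ 0  1 -3  0  0  1  3  3]
  M: [ 0  0  1  1  0  0  3  3]
  I: [ 0  0  0  0  1  0  1 -1]
  Θ: [ 1  0  0  0  0  0  0  0]
  [L]: (-1)·0+(2)·-3+(-2)·0+(-1)·0+(-1)·1+(-1)·3 = -10
  [M]: (-1)·0+(2)·1+(-2)·1+(-1)·0+(-1)·0+(-1)·3 = -3
  [I]: (-1)·0+(2)·0+(-2)·0+(-1)·1+(-1)·0+(-1)·1 = -2
  [Θ]: (-1)·1+(2)·0+(-2)·0+(-1)·0+(-1)·0+(-1)·0 = -1
⇒ L^-10 M^-3 I^-2 Θ^-1

{"L": -10, "M": -3, "I": -2, "Θ": -1}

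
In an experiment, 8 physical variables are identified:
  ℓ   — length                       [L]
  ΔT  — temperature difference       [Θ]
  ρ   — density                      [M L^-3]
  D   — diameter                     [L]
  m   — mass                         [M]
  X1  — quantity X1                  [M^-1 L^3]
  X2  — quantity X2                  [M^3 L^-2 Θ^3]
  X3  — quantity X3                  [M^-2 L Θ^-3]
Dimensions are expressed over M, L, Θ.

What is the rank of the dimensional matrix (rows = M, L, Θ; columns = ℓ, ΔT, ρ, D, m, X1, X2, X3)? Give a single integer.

Exponent matrix [M,L,Θ] × [ℓ,ΔT,ρ,D,m,X1,X2,X3]:
  M: [ 0  0  1  0  1 -1  3 -2]
  L: [ 1  0 -3  1  0  3 -2  1]
  Θ: [ 0  1  0  0  0  0  3 -3]
RREF → pivots at {ℓ,ΔT,ρ} ⇒ r = 3

3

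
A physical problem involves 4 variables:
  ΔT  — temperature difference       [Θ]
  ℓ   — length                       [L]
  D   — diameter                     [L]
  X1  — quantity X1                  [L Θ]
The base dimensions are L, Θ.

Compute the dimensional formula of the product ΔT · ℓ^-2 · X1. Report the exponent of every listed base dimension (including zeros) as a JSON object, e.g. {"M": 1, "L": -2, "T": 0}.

{"L": -1, "Θ": 2}

Exponent matrix [L,Θ] × [ΔT,ℓ,D,X1]:
  L: [ 0  1  1  1]
  Θ: [ 1  0  0  1]
  [L]: (1)·0+(-2)·1+(1)·1 = -1
  [Θ]: (1)·1+(-2)·0+(1)·1 = 2
⇒ L^-1 Θ^2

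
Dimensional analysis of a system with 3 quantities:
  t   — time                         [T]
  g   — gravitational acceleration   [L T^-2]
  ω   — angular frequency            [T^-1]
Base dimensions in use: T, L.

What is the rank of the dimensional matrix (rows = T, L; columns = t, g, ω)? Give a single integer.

Dimensional matrix (T×L by t×g×ω):
  T: [ 1 -2 -1]
  L: [ 0  1  0]
Row reduction gives pivot columns t,g; rank = 2

2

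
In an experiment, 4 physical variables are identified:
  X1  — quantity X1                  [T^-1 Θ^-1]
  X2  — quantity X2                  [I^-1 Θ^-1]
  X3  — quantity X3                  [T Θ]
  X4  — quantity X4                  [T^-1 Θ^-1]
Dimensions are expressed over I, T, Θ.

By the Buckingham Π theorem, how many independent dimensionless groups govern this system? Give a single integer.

2

Write exponents as rows I,T,Θ / cols X1,X2,X3,X4:
  I: [ 0 -1  0  0]
  T: [-1  0  1 -1]
  Θ: [-1 -1  1 -1]
Echelon form has 2 nonzero rows (pivots: X1,X2)
n=4, r=2 ⇒ 2 dimensionless groups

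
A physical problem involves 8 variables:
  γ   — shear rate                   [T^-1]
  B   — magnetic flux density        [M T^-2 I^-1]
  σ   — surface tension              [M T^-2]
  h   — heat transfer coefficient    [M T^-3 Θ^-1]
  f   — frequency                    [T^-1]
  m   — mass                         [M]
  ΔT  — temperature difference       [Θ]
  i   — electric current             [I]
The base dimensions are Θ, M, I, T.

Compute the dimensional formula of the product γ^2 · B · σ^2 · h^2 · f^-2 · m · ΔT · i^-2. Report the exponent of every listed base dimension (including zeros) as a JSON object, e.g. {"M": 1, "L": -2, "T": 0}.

Exponent matrix [Θ,M,I,T] × [γ,B,σ,h,f,m,ΔT,i]:
  Θ: [ 0  0  0 -1  0  0  1  0]
  M: [ 0  1  1  1  0  1  0  0]
  I: [ 0 -1  0  0  0  0  0  1]
  T: [-1 -2 -2 -3 -1  0  0  0]
  [Θ]: (2)·0+(1)·0+(2)·0+(2)·-1+(-2)·0+(1)·0+(1)·1+(-2)·0 = -1
  [M]: (2)·0+(1)·1+(2)·1+(2)·1+(-2)·0+(1)·1+(1)·0+(-2)·0 = 6
  [I]: (2)·0+(1)·-1+(2)·0+(2)·0+(-2)·0+(1)·0+(1)·0+(-2)·1 = -3
  [T]: (2)·-1+(1)·-2+(2)·-2+(2)·-3+(-2)·-1+(1)·0+(1)·0+(-2)·0 = -12
⇒ Θ^-1 M^6 I^-3 T^-12

{"Θ": -1, "M": 6, "I": -3, "T": -12}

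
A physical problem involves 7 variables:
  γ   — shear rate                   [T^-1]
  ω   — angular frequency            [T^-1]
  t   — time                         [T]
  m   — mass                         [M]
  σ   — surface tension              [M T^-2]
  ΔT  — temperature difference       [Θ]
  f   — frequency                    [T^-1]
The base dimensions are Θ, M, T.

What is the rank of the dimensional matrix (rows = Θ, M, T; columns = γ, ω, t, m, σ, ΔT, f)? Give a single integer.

Exponent matrix [Θ,M,T] × [γ,ω,t,m,σ,ΔT,f]:
  Θ: [ 0  0  0  0  0  1  0]
  M: [ 0  0  0  1  1  0  0]
  T: [-1 -1  1  0 -2  0 -1]
RREF → pivots at {γ,m,ΔT} ⇒ r = 3

3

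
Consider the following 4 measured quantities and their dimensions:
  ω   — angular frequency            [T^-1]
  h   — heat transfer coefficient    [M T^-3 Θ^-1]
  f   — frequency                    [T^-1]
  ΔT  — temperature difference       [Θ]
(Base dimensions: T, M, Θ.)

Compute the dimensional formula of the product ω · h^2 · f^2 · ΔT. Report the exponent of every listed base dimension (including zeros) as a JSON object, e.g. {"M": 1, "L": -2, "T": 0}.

{"T": -9, "M": 2, "Θ": -1}

Exponent matrix [T,M,Θ] × [ω,h,f,ΔT]:
  T: [-1 -3 -1  0]
  M: [ 0  1  0  0]
  Θ: [ 0 -1  0  1]
  [T]: (1)·-1+(2)·-3+(2)·-1+(1)·0 = -9
  [M]: (1)·0+(2)·1+(2)·0+(1)·0 = 2
  [Θ]: (1)·0+(2)·-1+(2)·0+(1)·1 = -1
⇒ T^-9 M^2 Θ^-1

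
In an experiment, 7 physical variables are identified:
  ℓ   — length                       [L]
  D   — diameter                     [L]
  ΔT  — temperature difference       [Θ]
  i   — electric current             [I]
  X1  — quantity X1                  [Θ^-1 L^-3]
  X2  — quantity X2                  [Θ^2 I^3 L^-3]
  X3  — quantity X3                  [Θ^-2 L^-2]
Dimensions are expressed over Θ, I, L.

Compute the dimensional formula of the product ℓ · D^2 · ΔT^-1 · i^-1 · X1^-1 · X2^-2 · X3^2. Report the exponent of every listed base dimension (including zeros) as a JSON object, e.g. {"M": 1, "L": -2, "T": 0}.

Exponent matrix [Θ,I,L] × [ℓ,D,ΔT,i,X1,X2,X3]:
  Θ: [ 0  0  1  0 -1  2 -2]
  I: [ 0  0  0  1  0  3  0]
  L: [ 1  1  0  0 -3 -3 -2]
  [Θ]: (1)·0+(2)·0+(-1)·1+(-1)·0+(-1)·-1+(-2)·2+(2)·-2 = -8
  [I]: (1)·0+(2)·0+(-1)·0+(-1)·1+(-1)·0+(-2)·3+(2)·0 = -7
  [L]: (1)·1+(2)·1+(-1)·0+(-1)·0+(-1)·-3+(-2)·-3+(2)·-2 = 8
⇒ Θ^-8 I^-7 L^8

{"Θ": -8, "I": -7, "L": 8}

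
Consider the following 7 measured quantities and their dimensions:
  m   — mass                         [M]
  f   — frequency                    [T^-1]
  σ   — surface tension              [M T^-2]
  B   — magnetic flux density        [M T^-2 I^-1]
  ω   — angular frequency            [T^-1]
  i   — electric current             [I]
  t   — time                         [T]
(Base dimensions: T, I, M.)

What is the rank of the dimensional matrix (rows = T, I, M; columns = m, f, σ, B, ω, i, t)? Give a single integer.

3

Dimensional matrix (T×I×M by m×f×σ×B×ω×i×t):
  T: [ 0 -1 -2 -2 -1  0  1]
  I: [ 0  0  0 -1  0  1  0]
  M: [ 1  0  1  1  0  0  0]
Echelon form has 3 nonzero rows (pivots: m,f,B)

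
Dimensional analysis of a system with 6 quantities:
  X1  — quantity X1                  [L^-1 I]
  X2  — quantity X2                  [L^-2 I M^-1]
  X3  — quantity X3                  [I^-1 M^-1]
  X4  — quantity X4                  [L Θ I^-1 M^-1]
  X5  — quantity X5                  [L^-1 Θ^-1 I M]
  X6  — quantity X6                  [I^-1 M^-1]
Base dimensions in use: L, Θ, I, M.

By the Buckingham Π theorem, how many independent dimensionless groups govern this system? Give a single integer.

Write exponents as rows L,Θ,I,M / cols X1,X2,X3,X4,X5,X6:
  L: [-1 -2  0  1 -1  0]
  Θ: [ 0  0  0  1 -1  0]
  I: [ 1  1 -1 -1  1 -1]
  M: [ 0 -1 -1 -1  1 -1]
RREF → pivots at {X1,X2,X4} ⇒ r = 3
6 vars − rank 3 = 3 Π groups

3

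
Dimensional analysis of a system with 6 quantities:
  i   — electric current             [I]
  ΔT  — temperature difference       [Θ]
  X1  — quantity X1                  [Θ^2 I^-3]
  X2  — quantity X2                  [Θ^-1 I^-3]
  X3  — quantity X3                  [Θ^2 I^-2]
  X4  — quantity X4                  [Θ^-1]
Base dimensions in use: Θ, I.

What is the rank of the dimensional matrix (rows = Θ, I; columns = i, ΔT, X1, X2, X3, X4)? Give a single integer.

2

Write exponents as rows Θ,I / cols i,ΔT,X1,X2,X3,X4:
  Θ: [ 0  1  2 -1  2 -1]
  I: [ 1  0 -3 -3 -2  0]
Row reduction gives pivot columns i,ΔT; rank = 2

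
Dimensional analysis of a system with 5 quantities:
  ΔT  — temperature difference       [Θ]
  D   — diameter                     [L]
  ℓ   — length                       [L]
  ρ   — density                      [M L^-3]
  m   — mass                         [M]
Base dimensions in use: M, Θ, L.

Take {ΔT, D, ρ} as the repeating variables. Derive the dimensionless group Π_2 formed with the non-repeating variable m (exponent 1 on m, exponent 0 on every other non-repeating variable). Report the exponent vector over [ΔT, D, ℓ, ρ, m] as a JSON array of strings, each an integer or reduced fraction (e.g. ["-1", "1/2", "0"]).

["0", "-3", "0", "-1", "1"]

Exponent matrix [M,Θ,L] × [ΔT,D,ℓ,ρ,m]:
  M: [ 0  0  0  1  1]
  Θ: [ 1  0  0  0  0]
  L: [ 0  1  1 -3  0]
Echelon form has 3 nonzero rows (pivots: ΔT,D,ρ)
Pivot set = {ΔT,D,ρ}, free = {ℓ,m}
RREF:
  r0: [   1    0    0    0    0]
  r1: [   0    1    1    0    3]
  r2: [   0    0    0    1    1]
Fix exponent of m at 1, ℓ at 0; solve each RREF row for its pivot's exponent:
  r0: exp(ΔT) + (0)·1 = 0 ⇒ exp(ΔT) = 0
  r1: exp(D) + (3)·1 = 0 ⇒ exp(D) = -3
  r2: exp(ρ) + (1)·1 = 0 ⇒ exp(ρ) = -1
Π_2 = D^-3 · ρ^-1 · m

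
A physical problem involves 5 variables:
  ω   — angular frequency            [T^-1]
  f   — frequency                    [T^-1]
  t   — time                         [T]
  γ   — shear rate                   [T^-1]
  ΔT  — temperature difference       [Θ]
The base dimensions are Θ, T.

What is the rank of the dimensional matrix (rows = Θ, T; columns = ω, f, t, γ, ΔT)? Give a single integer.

Dimensional matrix (Θ×T by ω×f×t×γ×ΔT):
  Θ: [ 0  0  0  0  1]
  T: [-1 -1  1 -1  0]
Row reduction gives pivot columns ω,ΔT; rank = 2

2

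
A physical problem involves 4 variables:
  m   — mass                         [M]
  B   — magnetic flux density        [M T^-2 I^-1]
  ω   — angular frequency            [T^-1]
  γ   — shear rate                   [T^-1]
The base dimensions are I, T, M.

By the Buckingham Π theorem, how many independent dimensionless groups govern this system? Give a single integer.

Dimensional matrix (I×T×M by m×B×ω×γ):
  I: [ 0 -1  0  0]
  T: [ 0 -2 -1 -1]
  M: [ 1  1  0  0]
RREF → pivots at {m,B,ω} ⇒ r = 3
Π count = n − r = 4 − 3 = 1

1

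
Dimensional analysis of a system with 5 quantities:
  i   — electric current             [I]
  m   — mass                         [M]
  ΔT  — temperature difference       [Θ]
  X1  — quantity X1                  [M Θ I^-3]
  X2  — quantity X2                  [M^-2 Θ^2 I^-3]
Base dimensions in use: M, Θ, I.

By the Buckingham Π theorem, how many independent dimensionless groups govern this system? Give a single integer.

Write exponents as rows M,Θ,I / cols i,m,ΔT,X1,X2:
  M: [ 0  1  0  1 -2]
  Θ: [ 0  0  1  1  2]
  I: [ 1  0  0 -3 -3]
Echelon form has 3 nonzero rows (pivots: i,m,ΔT)
5 vars − rank 3 = 2 Π groups

2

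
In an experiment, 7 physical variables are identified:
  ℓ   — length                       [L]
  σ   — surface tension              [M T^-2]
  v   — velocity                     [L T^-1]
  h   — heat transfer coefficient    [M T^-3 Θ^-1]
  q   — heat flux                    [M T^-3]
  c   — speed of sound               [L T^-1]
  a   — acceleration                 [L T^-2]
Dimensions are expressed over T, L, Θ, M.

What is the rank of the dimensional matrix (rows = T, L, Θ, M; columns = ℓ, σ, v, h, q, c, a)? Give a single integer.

4

Dimensional matrix (T×L×Θ×M by ℓ×σ×v×h×q×c×a):
  T: [ 0 -2 -1 -3 -3 -1 -2]
  L: [ 1  0  1  0  0  1  1]
  Θ: [ 0  0  0 -1  0  0  0]
  M: [ 0  1  0  1  1  0  0]
Row reduction gives pivot columns ℓ,σ,v,h; rank = 4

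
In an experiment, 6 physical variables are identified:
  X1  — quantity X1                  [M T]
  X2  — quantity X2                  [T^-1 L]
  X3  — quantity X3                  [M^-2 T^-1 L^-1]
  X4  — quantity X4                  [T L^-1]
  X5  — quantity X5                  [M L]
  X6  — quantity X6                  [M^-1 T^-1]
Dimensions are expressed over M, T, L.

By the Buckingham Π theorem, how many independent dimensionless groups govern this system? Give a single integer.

Dimensional matrix (M×T×L by X1×X2×X3×X4×X5×X6):
  M: [ 1  0 -2  0  1 -1]
  T: [ 1 -1 -1  1  0 -1]
  L: [ 0  1 -1 -1  1  0]
RREF → pivots at {X1,X2} ⇒ r = 2
n=6, r=2 ⇒ 4 dimensionless groups

4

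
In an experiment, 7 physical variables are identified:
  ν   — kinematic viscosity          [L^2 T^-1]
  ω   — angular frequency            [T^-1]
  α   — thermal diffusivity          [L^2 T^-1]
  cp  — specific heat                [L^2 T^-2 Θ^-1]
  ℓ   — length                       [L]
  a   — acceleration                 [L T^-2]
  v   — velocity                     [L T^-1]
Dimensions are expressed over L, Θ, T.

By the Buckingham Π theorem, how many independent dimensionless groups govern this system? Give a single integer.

Exponent matrix [L,Θ,T] × [ν,ω,α,cp,ℓ,a,v]:
  L: [ 2  0  2  2  1  1  1]
  Θ: [ 0  0  0 -1  0  0  0]
  T: [-1 -1 -1 -2  0 -2 -1]
Row reduction gives pivot columns ν,ω,cp; rank = 3
n=7, r=3 ⇒ 4 dimensionless groups

4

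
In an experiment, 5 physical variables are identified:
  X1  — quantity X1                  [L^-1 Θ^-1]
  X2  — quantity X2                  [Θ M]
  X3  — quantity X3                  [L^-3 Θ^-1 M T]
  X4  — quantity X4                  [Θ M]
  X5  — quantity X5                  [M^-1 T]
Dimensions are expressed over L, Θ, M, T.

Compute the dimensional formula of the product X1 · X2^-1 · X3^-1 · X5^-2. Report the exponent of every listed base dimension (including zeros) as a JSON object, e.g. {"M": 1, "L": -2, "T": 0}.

Write exponents as rows L,Θ,M,T / cols X1,X2,X3,X4,X5:
  L: [-1  0 -3  0  0]
  Θ: [-1  1 -1  1  0]
  M: [ 0  1  1  1 -1]
  T: [ 0  0  1  0  1]
  [L]: (1)·-1+(-1)·0+(-1)·-3+(-2)·0 = 2
  [Θ]: (1)·-1+(-1)·1+(-1)·-1+(-2)·0 = -1
  [M]: (1)·0+(-1)·1+(-1)·1+(-2)·-1 = 0
  [T]: (1)·0+(-1)·0+(-1)·1+(-2)·1 = -3
⇒ L^2 Θ^-1 T^-3

{"L": 2, "Θ": -1, "M": 0, "T": -3}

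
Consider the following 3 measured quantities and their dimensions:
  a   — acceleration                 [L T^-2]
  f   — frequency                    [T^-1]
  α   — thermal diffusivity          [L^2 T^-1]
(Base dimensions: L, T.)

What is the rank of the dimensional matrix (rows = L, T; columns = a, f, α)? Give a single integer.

Dimensional matrix (L×T by a×f×α):
  L: [ 1  0  2]
  T: [-2 -1 -1]
Row reduction gives pivot columns a,f; rank = 2

2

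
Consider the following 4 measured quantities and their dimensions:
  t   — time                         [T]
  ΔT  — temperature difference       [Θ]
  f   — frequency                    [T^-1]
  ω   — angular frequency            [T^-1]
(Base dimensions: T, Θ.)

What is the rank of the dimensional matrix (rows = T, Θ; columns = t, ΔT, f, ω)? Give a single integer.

2

Exponent matrix [T,Θ] × [t,ΔT,f,ω]:
  T: [ 1  0 -1 -1]
  Θ: [ 0  1  0  0]
Echelon form has 2 nonzero rows (pivots: t,ΔT)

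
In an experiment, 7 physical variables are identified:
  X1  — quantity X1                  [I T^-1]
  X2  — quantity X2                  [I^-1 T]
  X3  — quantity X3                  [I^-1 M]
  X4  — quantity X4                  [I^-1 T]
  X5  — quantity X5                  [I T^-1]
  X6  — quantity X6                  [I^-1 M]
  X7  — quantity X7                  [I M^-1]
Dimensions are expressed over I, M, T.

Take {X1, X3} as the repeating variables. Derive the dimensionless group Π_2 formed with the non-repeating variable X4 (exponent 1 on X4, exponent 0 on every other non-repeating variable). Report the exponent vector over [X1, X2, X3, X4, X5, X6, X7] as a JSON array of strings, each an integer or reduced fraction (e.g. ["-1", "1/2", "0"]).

Exponent matrix [I,M,T] × [X1,X2,X3,X4,X5,X6,X7]:
  I: [ 1 -1 -1 -1  1 -1  1]
  M: [ 0  0  1  0  0  1 -1]
  T: [-1  1  0  1 -1  0  0]
Row reduction gives pivot columns X1,X3; rank = 2
Pivot set = {X1,X3}, free = {X2,X4,X5,X6,X7}
RREF:
  r0: [   1   -1    0   -1    1    0    0]
  r1: [   0    0    1    0    0    1   -1]
  r2: [   0    0    0    0    0    0    0]
Fix exponent of X4 at 1, X2 at 0, X5 at 0, X6 at 0, X7 at 0; solve each RREF row for its pivot's exponent:
  r0: exp(X1) + (-1)·1 = 0 ⇒ exp(X1) = 1
  r1: exp(X3) + (0)·1 = 0 ⇒ exp(X3) = 0
Π_2 = X1 · X4

["1", "0", "0", "1", "0", "0", "0"]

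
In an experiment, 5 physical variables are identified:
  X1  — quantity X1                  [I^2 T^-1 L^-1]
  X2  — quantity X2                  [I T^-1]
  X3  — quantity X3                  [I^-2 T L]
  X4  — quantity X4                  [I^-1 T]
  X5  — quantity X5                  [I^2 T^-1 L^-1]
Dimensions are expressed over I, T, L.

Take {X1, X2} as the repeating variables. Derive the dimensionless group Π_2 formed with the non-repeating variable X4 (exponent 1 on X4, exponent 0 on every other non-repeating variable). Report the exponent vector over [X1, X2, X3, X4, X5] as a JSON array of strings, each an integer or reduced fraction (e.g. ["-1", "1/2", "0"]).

Exponent matrix [I,T,L] × [X1,X2,X3,X4,X5]:
  I: [ 2  1 -2 -1  2]
  T: [-1 -1  1  1 -1]
  L: [-1  0  1  0 -1]
RREF → pivots at {X1,X2} ⇒ r = 2
Pivot set = {X1,X2}, free = {X3,X4,X5}
RREF:
  r0: [   1    0   -1    0    1]
  r1: [   0    1    0   -1    0]
  r2: [   0    0    0    0    0]
Fix exponent of X4 at 1, X3 at 0, X5 at 0; solve each RREF row for its pivot's exponent:
  r0: exp(X1) + (0)·1 = 0 ⇒ exp(X1) = 0
  r1: exp(X2) + (-1)·1 = 0 ⇒ exp(X2) = 1
Π_2 = X2 · X4

["0", "1", "0", "1", "0"]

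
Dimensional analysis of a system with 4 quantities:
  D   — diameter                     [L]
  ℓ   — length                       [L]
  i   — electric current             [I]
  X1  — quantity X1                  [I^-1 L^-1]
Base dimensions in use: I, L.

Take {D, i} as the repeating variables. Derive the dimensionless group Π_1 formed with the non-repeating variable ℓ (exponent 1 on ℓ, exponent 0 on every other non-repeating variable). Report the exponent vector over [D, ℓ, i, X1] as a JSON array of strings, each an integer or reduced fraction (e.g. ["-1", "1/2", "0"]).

Dimensional matrix (I×L by D×ℓ×i×X1):
  I: [ 0  0  1 -1]
  L: [ 1  1  0 -1]
Row reduction gives pivot columns D,i; rank = 2
Pivot set = {D,i}, free = {ℓ,X1}
RREF:
  r0: [   1    1    0   -1]
  r1: [   0    0    1   -1]
Fix exponent of ℓ at 1, X1 at 0; solve each RREF row for its pivot's exponent:
  r0: exp(D) + (1)·1 = 0 ⇒ exp(D) = -1
  r1: exp(i) + (0)·1 = 0 ⇒ exp(i) = 0
Π_1 = D^-1 · ℓ

["-1", "1", "0", "0"]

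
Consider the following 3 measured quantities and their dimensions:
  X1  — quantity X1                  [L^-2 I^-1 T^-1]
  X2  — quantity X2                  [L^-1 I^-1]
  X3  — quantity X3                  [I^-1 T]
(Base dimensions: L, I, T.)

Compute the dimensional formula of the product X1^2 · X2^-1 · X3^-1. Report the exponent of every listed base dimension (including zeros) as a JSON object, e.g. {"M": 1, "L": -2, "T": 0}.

{"L": -3, "I": 0, "T": -3}

Dimensional matrix (L×I×T by X1×X2×X3):
  L: [-2 -1  0]
  I: [-1 -1 -1]
  T: [-1  0  1]
  [L]: (2)·-2+(-1)·-1+(-1)·0 = -3
  [I]: (2)·-1+(-1)·-1+(-1)·-1 = 0
  [T]: (2)·-1+(-1)·0+(-1)·1 = -3
⇒ L^-3 T^-3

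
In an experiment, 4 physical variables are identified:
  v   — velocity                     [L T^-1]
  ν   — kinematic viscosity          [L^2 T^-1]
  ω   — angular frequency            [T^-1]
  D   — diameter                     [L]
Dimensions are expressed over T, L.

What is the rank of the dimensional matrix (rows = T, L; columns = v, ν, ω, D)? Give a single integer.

2

Exponent matrix [T,L] × [v,ν,ω,D]:
  T: [-1 -1 -1  0]
  L: [ 1  2  0  1]
Echelon form has 2 nonzero rows (pivots: v,ν)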